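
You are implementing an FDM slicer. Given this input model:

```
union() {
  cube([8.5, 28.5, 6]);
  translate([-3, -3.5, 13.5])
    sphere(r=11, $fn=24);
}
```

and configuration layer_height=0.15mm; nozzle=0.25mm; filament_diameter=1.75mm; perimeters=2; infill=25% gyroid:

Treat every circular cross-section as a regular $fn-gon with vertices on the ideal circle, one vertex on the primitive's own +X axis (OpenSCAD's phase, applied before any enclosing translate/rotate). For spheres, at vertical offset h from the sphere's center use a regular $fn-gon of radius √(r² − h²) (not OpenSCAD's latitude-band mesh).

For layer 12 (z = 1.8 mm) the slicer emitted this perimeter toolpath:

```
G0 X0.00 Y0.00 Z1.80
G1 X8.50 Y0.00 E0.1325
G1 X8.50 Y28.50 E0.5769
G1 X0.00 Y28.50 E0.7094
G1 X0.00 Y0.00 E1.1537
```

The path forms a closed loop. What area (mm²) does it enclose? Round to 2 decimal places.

242.25 mm²

Apply the shoelace formula to the sequence of (X, Y) vertices; enclosed area = 242.25 mm².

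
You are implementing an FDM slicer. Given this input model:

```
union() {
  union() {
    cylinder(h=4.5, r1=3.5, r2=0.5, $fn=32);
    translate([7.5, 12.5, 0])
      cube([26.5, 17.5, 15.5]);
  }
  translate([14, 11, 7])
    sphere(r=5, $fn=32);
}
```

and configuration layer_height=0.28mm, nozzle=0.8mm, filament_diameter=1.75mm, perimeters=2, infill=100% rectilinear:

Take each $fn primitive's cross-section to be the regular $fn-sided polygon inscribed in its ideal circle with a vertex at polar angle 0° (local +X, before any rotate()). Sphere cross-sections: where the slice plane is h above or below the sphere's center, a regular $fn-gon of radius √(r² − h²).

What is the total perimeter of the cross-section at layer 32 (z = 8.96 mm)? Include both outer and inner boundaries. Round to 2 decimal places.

96.83 mm

At z = 8.96 mm: the cone is not intersected at this z (z outside [0, 4.5]); the cube at (7.5, 12.5) (footprint 26.5×17.5) is included at this height (perimeter 88.00 mm); Combining (union): only the 26.5×17.5 cube at (7.5, 12.5) is present, so the union is just that shape — boundary = 88.00 mm; the sphere at (14, 11): section is a regular 32-gon, circumradius = √(r²−h²) = √(5²−1.96²) = 4.600 (perimeter = 2·32·4.600·sin(180°/32) = 28.86 mm); Taking the union: the regions partially overlap (shared area 19.52 mm²), so the edge portions inside another operand are dropped and the merged outline is re-measured after clipping — boundary = 96.83 mm. Overall, the cross-section is a single solid region. Total boundary length (outer) = 96.83 mm.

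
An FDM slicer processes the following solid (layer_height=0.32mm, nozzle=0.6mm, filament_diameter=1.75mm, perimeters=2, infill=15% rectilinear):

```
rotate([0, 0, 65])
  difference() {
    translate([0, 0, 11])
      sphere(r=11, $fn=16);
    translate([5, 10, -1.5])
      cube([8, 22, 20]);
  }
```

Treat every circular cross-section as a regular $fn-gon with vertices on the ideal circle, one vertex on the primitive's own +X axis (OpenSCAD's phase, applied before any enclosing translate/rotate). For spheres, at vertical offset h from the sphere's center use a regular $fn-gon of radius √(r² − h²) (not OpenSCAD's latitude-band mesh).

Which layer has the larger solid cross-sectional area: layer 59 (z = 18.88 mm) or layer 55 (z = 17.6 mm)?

layer 55 (z = 17.6 mm)

Layer 59 (z = 18.88): the sphere: section is a regular 16-gon, circumradius = √(r²−h²) = √(11²−7.88²) = 7.675 (area = (16/2)·7.675²·sin(360°/16) = 180.34 mm²); the cube at (5, 10) does not reach this height (z outside [-1.5, 18.5]); After the difference (first − rest): none of the subtracted shapes is present at this height, so the r=11 sphere is unchanged — area = 180.34 mm²; (whole slice rotated 65° about Z — lengths, areas and connectivity unchanged). So its area = 180.34 mm². Layer 55 (z = 17.6): the sphere: section is a regular 16-gon, circumradius = √(r²−h²) = √(11²−6.6²) = 8.800 (area = (16/2)·8.800²·sin(360°/16) = 237.08 mm²); the cube at (5, 10) (footprint 8×22) is included at this height (area 176.00 mm²); After the difference (first − rest): starting from the r=11 sphere (237.08 mm²), the 8×22 cube at (5, 10) misses the remaining region (no effect) — area = 237.08 mm²; (rotated 65° about Z; rotation is an isometry so areas/perimeters/island counts are preserved). So its area = 237.08 mm². Layer 55 is larger (237.08 vs 180.34 mm²).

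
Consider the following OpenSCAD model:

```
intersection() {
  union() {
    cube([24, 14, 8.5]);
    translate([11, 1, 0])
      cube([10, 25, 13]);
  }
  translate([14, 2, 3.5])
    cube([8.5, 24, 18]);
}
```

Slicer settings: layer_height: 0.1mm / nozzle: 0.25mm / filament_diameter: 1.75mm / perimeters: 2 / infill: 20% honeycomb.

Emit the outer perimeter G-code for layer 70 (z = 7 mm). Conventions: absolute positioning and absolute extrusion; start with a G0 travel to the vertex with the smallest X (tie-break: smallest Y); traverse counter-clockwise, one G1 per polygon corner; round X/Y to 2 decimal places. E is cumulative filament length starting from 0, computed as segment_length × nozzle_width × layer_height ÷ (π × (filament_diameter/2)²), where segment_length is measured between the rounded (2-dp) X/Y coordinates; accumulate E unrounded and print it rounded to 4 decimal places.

G0 X14.00 Y2.00 Z7.00
G1 X22.50 Y2.00 E0.0883
G1 X22.50 Y14.00 E0.2131
G1 X21.00 Y14.00 E0.2287
G1 X21.00 Y26.00 E0.3534
G1 X14.00 Y26.00 E0.4261
G1 X14.00 Y2.00 E0.6756

At z = 7 mm: the 24×14 cube contributes its full rectangle; the cube at (11, 1) (footprint 10×25) is included at this height; Combining (union): the regions partially overlap (shared area 130.00 mm²), so overlapping operands fuse into one piece — 1 connected region; the cube at (14, 2) is present — its section is the full 8.5×24 rectangle; After intersecting: the 8.5×24 cube at (14, 2) partially overlaps that combined region; clipping to the common part keeps 186.00 mm² — 1 connected region. The outline is a single polygon with 6 vertices. Extrusion per mm of travel: 0.25 × 0.1 / (π × 0.875²) = 0.010394. Accumulating E over each segment gives final E = 0.6756.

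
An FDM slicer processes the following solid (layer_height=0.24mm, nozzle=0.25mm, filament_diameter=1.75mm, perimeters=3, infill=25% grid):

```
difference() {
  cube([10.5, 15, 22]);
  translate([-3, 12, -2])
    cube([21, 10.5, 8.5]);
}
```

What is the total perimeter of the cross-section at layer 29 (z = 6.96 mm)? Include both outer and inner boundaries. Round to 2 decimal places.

51.00 mm

At z = 6.96 mm: the cube is present — its section is the full 10.5×15 rectangle (perimeter 51.00 mm); the cube at (-3, 12) is absent (z outside [-2, 6.5]); After the difference (first − rest): none of the subtracted shapes is present at this height, so the 10.5×15 cube is unchanged — boundary = 51.00 mm. Overall, the cross-section is a single solid region. Total boundary length (outer) = 51.00 mm.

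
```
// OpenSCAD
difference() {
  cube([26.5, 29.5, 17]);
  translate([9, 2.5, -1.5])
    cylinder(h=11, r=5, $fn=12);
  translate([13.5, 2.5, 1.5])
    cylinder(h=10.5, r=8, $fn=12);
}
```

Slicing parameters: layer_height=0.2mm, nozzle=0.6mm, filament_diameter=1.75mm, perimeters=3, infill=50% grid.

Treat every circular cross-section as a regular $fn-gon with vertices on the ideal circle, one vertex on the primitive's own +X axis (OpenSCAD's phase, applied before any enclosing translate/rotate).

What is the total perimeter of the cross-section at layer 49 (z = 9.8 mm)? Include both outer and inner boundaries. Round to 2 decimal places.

127.36 mm

At z = 9.8 mm: the cube is present — its section is the full 26.5×29.5 rectangle (perimeter 112.00 mm); the cylinder at (9, 2.5) does not reach this height (z outside [-1.5, 9.5]); the r=8 cylinder at (13.5, 2.5) gives a regular 12-gon of circumradius 8 (constant along its height) (perimeter = 2·12·8.000·sin(180°/12) = 49.69 mm); After the difference (first − rest): starting from the 26.5×29.5 cube, the r=8 cylinder at (13.5, 2.5) partially overlaps it — only the 134.33 mm² overlap (of its 192.00 mm²) is removed, clipping the outline — boundary = 127.36 mm. Overall, the cross-section is a single solid region. Total boundary length (outer) = 127.36 mm.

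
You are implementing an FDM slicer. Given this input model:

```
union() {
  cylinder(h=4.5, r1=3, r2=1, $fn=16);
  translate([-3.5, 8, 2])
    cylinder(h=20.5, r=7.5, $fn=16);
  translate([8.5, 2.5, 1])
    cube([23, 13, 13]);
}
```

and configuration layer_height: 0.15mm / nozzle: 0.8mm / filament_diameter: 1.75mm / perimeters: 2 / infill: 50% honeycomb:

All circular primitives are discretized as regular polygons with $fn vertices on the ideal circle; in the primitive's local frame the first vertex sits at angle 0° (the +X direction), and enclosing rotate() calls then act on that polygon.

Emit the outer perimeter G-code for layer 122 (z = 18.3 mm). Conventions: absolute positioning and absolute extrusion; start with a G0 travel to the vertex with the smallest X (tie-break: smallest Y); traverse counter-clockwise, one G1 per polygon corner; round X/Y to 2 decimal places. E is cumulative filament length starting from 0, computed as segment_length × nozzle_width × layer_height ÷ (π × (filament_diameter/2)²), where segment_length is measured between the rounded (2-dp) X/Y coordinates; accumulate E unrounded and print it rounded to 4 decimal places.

At z = 18.3 mm: the cone is absent (z outside [0, 4.5]); the cylinder at (-3.5, 8): section is a regular 16-gon, circumradius r=7.5; the cube at (8.5, 2.5) does not reach this height (z outside [1, 14]); Taking the union: only the r=7.5 cylinder at (-3.5, 8) is present, so the union is just that shape — 1 connected region. The outline is a single polygon with 16 vertices. Extrusion per mm of travel: 0.8 × 0.15 / (π × 0.875²) = 0.049890. Accumulating E over each segment gives final E = 2.3357.

G0 X-11.00 Y8.00 Z18.30
G1 X-10.43 Y5.13 E0.1460
G1 X-8.80 Y2.70 E0.2920
G1 X-6.37 Y1.07 E0.4379
G1 X-3.50 Y0.50 E0.5839
G1 X-0.63 Y1.07 E0.7299
G1 X1.80 Y2.70 E0.8759
G1 X3.43 Y5.13 E1.0219
G1 X4.00 Y8.00 E1.1679
G1 X3.43 Y10.87 E1.3138
G1 X1.80 Y13.30 E1.4598
G1 X-0.63 Y14.93 E1.6058
G1 X-3.50 Y15.50 E1.7518
G1 X-6.37 Y14.93 E1.8978
G1 X-8.80 Y13.30 E2.0437
G1 X-10.43 Y10.87 E2.1897
G1 X-11.00 Y8.00 E2.3357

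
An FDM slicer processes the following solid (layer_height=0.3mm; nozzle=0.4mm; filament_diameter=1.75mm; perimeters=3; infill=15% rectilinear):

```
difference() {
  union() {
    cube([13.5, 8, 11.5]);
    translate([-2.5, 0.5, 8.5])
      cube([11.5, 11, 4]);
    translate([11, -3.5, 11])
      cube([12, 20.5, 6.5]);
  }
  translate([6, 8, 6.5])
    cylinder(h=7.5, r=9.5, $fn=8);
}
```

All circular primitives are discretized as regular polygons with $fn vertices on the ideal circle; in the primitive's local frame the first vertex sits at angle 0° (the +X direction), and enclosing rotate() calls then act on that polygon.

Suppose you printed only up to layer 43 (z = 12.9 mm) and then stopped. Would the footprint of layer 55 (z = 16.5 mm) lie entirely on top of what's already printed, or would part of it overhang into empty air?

part overhangs

Compare the two slices. At z = 12.9: the cube is absent (z outside [0, 11.5]); the cube at (-2.5, 0.5) does not reach this height (z outside [8.5, 12.5]); the cube at (11, -3.5) (footprint 12×20.5) is included at this height (area 246.00 mm²); Merging all regions: only the 12×20.5 cube at (11, -3.5) is present, so the union is just that shape — area = 246.00 mm²; the r=9.5 cylinder at (6, 8) contributes a regular 8-gon of circumradius 9.5 (area = (8/2)·9.500²·sin(360°/8) = 255.27 mm²); After the difference (first − rest): starting from that combined region (246.00 mm²), the r=9.5 cylinder at (6, 8) partially overlaps it — only the 42.99 mm² overlap (of its 255.27 mm²) is removed, clipping the outline — area = 203.01 mm². At z = 16.5: the cube is not intersected at this z (z outside [0, 11.5]); the cube at (-2.5, 0.5) is not intersected at this z (z outside [8.5, 12.5]); the cube at (11, -3.5) is present — its section is the full 12×20.5 rectangle (area 246.00 mm²); Taking the union: only the 12×20.5 cube at (11, -3.5) is present, so the union is just that shape — area = 246.00 mm²; the cylinder at (6, 8) is absent (z outside [6.5, 14]); Taking the first minus the rest: none of the subtracted shapes is present at this height, so that combined region is unchanged — area = 246.00 mm². Checking containment: at z = 16.5 the cross-section extends beyond the z = 12.9 cross-section by about 42.99 mm².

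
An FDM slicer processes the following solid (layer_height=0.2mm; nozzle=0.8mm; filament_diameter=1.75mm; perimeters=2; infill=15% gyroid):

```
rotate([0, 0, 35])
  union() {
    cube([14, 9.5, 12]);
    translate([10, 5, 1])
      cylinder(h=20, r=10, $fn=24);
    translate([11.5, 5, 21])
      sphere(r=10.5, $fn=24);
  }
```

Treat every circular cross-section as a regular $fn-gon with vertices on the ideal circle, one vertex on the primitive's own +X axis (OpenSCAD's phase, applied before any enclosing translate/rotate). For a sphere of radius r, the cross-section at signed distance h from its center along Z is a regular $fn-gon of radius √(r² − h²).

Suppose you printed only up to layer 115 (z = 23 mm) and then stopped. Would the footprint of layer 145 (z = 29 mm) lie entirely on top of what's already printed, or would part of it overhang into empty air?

Compare the two slices. At z = 23: the cube is not intersected at this z (z outside [0, 12]); the cylinder at (10, 5) is not intersected at this z (z outside [1, 21]); the r=10.5 sphere at (11.5, 5) slices to a regular 24-gon of circumradius 10.308 (√(r²−h²) with h=2 from center) (area = (24/2)·10.308²·sin(360°/24) = 329.99 mm²); Merging all regions: only the r=10.5 sphere at (11.5, 5) is present, so the union is just that shape — area = 329.99 mm²; (rotated 35° about Z; rotation is an isometry so areas/perimeters/island counts are preserved). At z = 29: the cube does not reach this height (z outside [0, 12]); the cylinder at (10, 5) does not reach this height (z outside [1, 21]); the r=10.5 sphere at (11.5, 5) slices to a regular 24-gon of circumradius 6.801 (√(r²−h²) with h=8 from center) (area = (24/2)·6.801²·sin(360°/24) = 143.64 mm²); Taking the union: only the r=10.5 sphere at (11.5, 5) is present, so the union is just that shape — area = 143.64 mm²; (whole slice rotated 35° about Z — lengths, areas and connectivity unchanged). Checking containment: the cross-section at z = 29 is a subset of the cross-section at z = 23.

entirely on top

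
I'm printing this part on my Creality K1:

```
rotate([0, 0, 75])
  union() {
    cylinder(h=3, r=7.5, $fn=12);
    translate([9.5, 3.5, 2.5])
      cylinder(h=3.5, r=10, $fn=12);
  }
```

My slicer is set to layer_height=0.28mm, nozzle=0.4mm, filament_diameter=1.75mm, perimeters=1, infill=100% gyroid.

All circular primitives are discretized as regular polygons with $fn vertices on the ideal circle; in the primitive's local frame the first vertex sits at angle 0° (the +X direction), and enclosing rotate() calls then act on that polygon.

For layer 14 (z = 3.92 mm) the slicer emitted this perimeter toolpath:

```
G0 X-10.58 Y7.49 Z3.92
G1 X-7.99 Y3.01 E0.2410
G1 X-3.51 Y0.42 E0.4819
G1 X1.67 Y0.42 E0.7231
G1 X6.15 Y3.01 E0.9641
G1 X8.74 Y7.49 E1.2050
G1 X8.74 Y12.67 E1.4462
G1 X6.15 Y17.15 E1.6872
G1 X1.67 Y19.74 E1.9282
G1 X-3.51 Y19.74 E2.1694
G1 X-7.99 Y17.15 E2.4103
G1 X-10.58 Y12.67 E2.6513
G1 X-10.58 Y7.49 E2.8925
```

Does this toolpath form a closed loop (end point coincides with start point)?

yes

Start point (G0): (-10.58, 7.49). End point (last G1): the path returns to the start — closed.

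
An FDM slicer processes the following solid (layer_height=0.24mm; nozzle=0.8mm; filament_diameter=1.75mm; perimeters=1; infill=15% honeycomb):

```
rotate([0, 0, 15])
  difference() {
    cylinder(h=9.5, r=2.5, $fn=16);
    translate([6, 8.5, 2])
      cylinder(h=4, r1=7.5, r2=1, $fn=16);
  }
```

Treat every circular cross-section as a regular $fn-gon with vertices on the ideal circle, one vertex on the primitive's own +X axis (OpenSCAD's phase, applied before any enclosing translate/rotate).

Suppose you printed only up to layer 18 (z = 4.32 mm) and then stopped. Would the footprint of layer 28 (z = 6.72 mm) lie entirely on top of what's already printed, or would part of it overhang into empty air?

Compare the two slices. At z = 4.32: the cylinder: section is a regular 16-gon, circumradius r=2.5 (area = (16/2)·2.500²·sin(360°/16) = 19.13 mm²); the cone at (6, 8.5): at t=0.580 of its height the radius interpolates to r₁+(r₂−r₁)t = 3.730, giving a regular 16-gon of that circumradius (area = (16/2)·3.730²·sin(360°/16) = 42.59 mm²); After the difference (first − rest): starting from the r=2.5 cylinder (19.13 mm²), the cone at (6, 8.5) misses the remaining region (no effect) — area = 19.13 mm²; (rotated 15° about Z; rotation is an isometry so areas/perimeters/island counts are preserved). At z = 6.72: the r=2.5 cylinder gives a regular 16-gon of circumradius 2.5 (constant along its height) (area = (16/2)·2.500²·sin(360°/16) = 19.13 mm²); the cone at (6, 8.5) is absent (z outside [2, 6]); Taking the first minus the rest: none of the subtracted shapes is present at this height, so the r=2.5 cylinder is unchanged — area = 19.13 mm²; (whole slice rotated 15° about Z — lengths, areas and connectivity unchanged). Checking containment: the cross-section at z = 6.72 is a subset of the cross-section at z = 4.32.

entirely on top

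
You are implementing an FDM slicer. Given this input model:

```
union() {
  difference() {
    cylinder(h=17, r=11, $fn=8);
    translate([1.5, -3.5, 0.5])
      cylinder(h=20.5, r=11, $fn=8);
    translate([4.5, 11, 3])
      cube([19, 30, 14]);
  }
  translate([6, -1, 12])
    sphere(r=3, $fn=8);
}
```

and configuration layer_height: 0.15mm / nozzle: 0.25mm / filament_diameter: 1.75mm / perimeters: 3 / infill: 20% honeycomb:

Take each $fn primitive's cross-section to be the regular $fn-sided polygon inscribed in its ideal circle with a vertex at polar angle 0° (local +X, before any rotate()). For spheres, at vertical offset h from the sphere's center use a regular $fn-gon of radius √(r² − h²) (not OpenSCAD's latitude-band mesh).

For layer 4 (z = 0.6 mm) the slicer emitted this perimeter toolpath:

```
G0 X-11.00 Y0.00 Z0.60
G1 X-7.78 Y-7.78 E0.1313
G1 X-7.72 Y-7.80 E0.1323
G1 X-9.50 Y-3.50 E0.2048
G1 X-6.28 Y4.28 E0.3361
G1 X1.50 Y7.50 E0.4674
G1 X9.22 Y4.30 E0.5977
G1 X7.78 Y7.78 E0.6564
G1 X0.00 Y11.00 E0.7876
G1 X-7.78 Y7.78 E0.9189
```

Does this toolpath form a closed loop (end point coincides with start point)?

no

Start point (G0): (-11.00, 0.00). End point (last G1): the path does not return to the start — open.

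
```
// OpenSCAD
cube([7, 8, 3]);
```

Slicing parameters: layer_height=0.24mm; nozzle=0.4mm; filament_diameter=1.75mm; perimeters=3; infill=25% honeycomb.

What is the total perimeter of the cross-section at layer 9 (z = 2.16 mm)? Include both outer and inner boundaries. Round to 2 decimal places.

At z = 2.16 mm: the 7×8 cube contributes its full rectangle (perimeter 30.00 mm). Overall, the cross-section is a single solid region. Total boundary length (outer) = 30.00 mm.

30.00 mm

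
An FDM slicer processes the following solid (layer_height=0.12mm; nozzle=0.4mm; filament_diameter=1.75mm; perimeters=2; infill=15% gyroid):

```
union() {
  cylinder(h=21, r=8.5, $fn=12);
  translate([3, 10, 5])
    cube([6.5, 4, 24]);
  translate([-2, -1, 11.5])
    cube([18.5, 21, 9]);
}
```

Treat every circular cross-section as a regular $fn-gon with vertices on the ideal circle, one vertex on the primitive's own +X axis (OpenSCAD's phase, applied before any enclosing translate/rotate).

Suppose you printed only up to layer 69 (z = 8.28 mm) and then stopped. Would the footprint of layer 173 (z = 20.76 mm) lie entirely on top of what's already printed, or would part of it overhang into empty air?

Compare the two slices. At z = 8.28: the r=8.5 cylinder gives a regular 12-gon of circumradius 8.5 (constant along its height) (area = (12/2)·8.500²·sin(360°/12) = 216.75 mm²); the 6.5×4 cube at (3, 10) contributes its full rectangle (area 26.00 mm²); the cube at (-2, -1) is not intersected at this z (z outside [11.5, 20.5]); Combining (union): the 2 present regions are separate (no shared area or edge), so areas and boundary lengths simply add and each stays a separate island — area = 242.75 mm². At z = 20.76: the cylinder: section is a regular 12-gon, circumradius r=8.5 (area = (12/2)·8.500²·sin(360°/12) = 216.75 mm²); the cube at (3, 10) is present — its section is the full 6.5×4 rectangle (area 26.00 mm²); the cube at (-2, -1) does not reach this height (z outside [11.5, 20.5]); Taking the union: the 2 present regions are separate (no shared area or edge), so areas and boundary lengths simply add and each stays a separate island — area = 242.75 mm². Checking containment: the cross-section at z = 20.76 is a subset of the cross-section at z = 8.28.

entirely on top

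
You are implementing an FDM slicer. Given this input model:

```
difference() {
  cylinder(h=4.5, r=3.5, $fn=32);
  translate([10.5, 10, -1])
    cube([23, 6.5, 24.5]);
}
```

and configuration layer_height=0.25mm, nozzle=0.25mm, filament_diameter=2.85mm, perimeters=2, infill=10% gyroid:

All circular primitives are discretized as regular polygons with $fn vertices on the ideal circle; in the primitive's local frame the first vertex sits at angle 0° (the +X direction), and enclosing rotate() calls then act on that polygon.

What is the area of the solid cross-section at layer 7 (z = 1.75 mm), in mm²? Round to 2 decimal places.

38.24 mm²

At z = 1.75 mm: the r=3.5 cylinder contributes a regular 32-gon of circumradius 3.5 (area = (32/2)·3.500²·sin(360°/32) = 38.24 mm²); the 23×6.5 cube at (10.5, 10) contributes its full rectangle (area 149.50 mm²); Taking the first minus the rest: starting from the r=3.5 cylinder (38.24 mm²), the 23×6.5 cube at (10.5, 10) misses the remaining region (no effect) — area = 38.24 mm². Overall, the cross-section is a single solid region. Net area = 38.24 mm².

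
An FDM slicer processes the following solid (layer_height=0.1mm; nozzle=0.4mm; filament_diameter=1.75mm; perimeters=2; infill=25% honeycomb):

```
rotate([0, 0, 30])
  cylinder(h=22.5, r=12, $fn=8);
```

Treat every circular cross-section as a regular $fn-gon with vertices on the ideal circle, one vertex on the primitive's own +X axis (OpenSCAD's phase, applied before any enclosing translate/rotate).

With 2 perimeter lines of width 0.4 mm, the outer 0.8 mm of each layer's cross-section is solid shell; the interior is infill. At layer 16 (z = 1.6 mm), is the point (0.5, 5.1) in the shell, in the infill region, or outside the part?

infill

At z = 1.6 mm: the r=12 cylinder contributes a regular 8-gon of circumradius 12; (whole slice rotated 30° about Z — lengths, areas and connectivity unchanged). Overall, the cross-section is a single solid region. Undo the 30° rotation: the query point maps to (2.983, 4.167) in the un-rotated model frame. The nearest boundary edge runs (8.49, 8.49)→(0.00, 12.00); distance from the point to it = 6.10 mm. The point is inside the cross-section and 6.10 mm from the nearest boundary — more than the 0.8 mm shell width (2 × 0.4), so it's in the infill interior.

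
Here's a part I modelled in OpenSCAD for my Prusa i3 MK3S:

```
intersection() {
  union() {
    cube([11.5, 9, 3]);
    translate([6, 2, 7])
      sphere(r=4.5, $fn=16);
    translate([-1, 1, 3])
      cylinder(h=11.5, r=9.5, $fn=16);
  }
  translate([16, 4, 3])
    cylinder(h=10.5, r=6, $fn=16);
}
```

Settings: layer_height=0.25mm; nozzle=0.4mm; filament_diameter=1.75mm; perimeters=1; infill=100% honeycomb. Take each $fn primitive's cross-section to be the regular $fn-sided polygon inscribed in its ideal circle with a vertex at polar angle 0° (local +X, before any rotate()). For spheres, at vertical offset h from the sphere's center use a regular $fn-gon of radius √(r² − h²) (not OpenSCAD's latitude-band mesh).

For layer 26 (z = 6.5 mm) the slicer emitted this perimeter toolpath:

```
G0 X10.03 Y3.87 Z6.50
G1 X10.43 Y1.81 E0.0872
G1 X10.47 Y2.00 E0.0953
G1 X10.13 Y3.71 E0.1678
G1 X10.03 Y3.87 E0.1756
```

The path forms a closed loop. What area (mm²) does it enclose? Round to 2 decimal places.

Apply the shoelace formula to the sequence of (X, Y) vertices; enclosed area = 0.14 mm².

0.14 mm²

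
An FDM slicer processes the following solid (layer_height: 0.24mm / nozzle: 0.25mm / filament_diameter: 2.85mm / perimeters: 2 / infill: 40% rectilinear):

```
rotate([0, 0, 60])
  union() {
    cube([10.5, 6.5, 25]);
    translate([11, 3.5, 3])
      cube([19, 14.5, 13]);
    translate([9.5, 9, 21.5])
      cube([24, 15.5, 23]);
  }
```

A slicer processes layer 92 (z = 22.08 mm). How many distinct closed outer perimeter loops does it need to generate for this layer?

2

At z = 22.08 mm: the cube (footprint 10.5×6.5) is included at this height; the cube at (11, 3.5) does not reach this height (z outside [3, 16]); the 24×15.5 cube at (9.5, 9) contributes its full rectangle; Merging all regions: the 2 present regions are separate (no shared area or edge), so areas and boundary lengths simply add and each stays a separate island — 2 connected regions; (whole slice rotated 60° about Z — lengths, areas and connectivity unchanged). The result has 2 disconnected regions.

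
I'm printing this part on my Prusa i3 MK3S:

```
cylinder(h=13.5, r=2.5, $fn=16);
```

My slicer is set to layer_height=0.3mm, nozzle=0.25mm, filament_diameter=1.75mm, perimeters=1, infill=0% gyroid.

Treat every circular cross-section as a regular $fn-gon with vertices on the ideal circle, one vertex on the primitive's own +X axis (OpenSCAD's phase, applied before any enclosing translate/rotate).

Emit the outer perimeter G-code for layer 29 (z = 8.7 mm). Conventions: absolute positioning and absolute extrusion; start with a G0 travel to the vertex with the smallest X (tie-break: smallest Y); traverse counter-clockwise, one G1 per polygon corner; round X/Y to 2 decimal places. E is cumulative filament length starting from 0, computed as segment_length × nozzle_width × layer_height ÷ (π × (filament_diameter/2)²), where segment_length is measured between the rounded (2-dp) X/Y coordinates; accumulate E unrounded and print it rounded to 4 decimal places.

G0 X-2.50 Y0.00 Z8.70
G1 X-2.31 Y-0.96 E0.0305
G1 X-1.77 Y-1.77 E0.0609
G1 X-0.96 Y-2.31 E0.0912
G1 X0.00 Y-2.50 E0.1217
G1 X0.96 Y-2.31 E0.1523
G1 X1.77 Y-1.77 E0.1826
G1 X2.31 Y-0.96 E0.2130
G1 X2.50 Y0.00 E0.2435
G1 X2.31 Y0.96 E0.2740
G1 X1.77 Y1.77 E0.3043
G1 X0.96 Y2.31 E0.3347
G1 X0.00 Y2.50 E0.3652
G1 X-0.96 Y2.31 E0.3957
G1 X-1.77 Y1.77 E0.4261
G1 X-2.31 Y0.96 E0.4564
G1 X-2.50 Y0.00 E0.4870

At z = 8.7 mm: the r=2.5 cylinder gives a regular 16-gon of circumradius 2.5 (constant along its height). The outline is a single polygon with 16 vertices. Extrusion per mm of travel: 0.25 × 0.3 / (π × 0.875²) = 0.031181. Accumulating E over each segment gives final E = 0.4870.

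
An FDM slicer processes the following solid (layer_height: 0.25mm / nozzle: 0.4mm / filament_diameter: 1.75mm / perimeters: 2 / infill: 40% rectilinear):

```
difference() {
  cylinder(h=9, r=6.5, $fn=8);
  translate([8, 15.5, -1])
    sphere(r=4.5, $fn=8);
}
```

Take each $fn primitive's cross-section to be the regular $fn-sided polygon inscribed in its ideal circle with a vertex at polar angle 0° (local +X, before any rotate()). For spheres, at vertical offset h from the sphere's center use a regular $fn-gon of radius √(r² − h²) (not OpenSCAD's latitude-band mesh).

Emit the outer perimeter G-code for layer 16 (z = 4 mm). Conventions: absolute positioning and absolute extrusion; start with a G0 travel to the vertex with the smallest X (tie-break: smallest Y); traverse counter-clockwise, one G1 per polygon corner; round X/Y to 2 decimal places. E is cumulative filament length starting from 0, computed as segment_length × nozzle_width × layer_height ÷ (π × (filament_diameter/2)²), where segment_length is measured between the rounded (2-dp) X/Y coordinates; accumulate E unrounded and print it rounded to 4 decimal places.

G0 X-6.50 Y0.00 Z4.00
G1 X-4.60 Y-4.60 E0.2069
G1 X0.00 Y-6.50 E0.4138
G1 X4.60 Y-4.60 E0.6208
G1 X6.50 Y0.00 E0.8277
G1 X4.60 Y4.60 E1.0346
G1 X0.00 Y6.50 E1.2415
G1 X-4.60 Y4.60 E1.4484
G1 X-6.50 Y0.00 E1.6553

At z = 4 mm: the r=6.5 cylinder gives a regular 8-gon of circumradius 6.5 (constant along its height); the sphere at (8, 15.5) is not intersected at this z (|z−center|=5.000 > r=4.5); Subtracting the remaining from the first: none of the subtracted shapes is present at this height, so the r=6.5 cylinder is unchanged — 1 connected region. The outline is a single polygon with 8 vertices. Extrusion per mm of travel: 0.4 × 0.25 / (π × 0.875²) = 0.041575. Accumulating E over each segment gives final E = 1.6553.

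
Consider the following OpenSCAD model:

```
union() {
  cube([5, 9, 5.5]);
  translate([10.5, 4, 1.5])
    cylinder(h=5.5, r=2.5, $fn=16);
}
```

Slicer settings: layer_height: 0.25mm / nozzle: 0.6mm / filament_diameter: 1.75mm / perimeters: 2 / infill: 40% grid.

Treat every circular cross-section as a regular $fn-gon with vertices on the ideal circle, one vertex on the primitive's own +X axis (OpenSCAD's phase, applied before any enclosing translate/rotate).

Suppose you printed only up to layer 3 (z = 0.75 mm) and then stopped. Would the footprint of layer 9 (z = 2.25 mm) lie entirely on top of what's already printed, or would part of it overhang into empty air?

part overhangs

Compare the two slices. At z = 0.75: the cube (footprint 5×9) is included at this height (area 45.00 mm²); the cylinder at (10.5, 4) is absent (z outside [1.5, 7]); Merging all regions: only the 5×9 cube is present, so the union is just that shape — area = 45.00 mm². At z = 2.25: the cube (footprint 5×9) is included at this height (area 45.00 mm²); the cylinder at (10.5, 4): section is a regular 16-gon, circumradius r=2.5 (area = (16/2)·2.500²·sin(360°/16) = 19.13 mm²); Taking the union: the 2 present regions are separate (no shared area or edge), so areas and boundary lengths simply add and each stays a separate island — area = 64.13 mm². Checking containment: at z = 2.25 the cross-section extends beyond the z = 0.75 cross-section by about 19.13 mm².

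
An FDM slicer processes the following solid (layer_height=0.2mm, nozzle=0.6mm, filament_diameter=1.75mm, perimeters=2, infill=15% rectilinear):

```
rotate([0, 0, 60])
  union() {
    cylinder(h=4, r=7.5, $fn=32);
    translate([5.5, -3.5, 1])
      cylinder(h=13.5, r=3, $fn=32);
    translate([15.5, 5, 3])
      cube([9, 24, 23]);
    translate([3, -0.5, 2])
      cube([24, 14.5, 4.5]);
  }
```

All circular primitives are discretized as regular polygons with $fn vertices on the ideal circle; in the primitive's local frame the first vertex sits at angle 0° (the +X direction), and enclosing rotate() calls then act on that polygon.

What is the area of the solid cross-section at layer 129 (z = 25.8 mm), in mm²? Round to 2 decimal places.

At z = 25.8 mm: the cylinder does not reach this height (z outside [0, 4]); the cylinder at (5.5, -3.5) is not intersected at this z (z outside [1, 14.5]); the cube at (15.5, 5) (footprint 9×24) is included at this height (area 216.00 mm²); the cube at (3, -0.5) is absent (z outside [2, 6.5]); Combining (union): only the 9×24 cube at (15.5, 5) is present, so the union is just that shape — area = 216.00 mm²; (whole slice rotated 60° about Z — lengths, areas and connectivity unchanged). Overall, the cross-section is a single solid region. Net area = 216.00 mm².

216.00 mm²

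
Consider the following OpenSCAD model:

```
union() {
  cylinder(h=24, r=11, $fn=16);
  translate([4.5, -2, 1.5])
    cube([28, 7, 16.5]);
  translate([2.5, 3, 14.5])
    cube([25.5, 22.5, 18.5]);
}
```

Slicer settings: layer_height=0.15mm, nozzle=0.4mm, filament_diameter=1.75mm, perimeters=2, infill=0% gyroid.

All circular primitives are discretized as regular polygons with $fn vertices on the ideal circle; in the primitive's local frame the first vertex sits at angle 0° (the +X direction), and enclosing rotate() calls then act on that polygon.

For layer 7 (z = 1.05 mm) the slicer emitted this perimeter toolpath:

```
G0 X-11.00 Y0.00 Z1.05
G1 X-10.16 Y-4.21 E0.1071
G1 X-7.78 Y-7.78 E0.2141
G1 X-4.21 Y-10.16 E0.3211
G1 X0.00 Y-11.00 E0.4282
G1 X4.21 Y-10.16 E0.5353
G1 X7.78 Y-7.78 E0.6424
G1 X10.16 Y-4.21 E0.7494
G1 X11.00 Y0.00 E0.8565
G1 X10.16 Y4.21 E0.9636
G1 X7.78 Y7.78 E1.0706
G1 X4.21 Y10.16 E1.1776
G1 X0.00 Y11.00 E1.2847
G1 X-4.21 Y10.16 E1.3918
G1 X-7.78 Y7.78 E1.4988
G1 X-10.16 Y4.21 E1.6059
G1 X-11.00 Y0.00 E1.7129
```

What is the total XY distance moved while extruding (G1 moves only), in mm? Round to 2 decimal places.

68.67 mm

Sum the Euclidean lengths of each G1 segment: total = 68.67 mm.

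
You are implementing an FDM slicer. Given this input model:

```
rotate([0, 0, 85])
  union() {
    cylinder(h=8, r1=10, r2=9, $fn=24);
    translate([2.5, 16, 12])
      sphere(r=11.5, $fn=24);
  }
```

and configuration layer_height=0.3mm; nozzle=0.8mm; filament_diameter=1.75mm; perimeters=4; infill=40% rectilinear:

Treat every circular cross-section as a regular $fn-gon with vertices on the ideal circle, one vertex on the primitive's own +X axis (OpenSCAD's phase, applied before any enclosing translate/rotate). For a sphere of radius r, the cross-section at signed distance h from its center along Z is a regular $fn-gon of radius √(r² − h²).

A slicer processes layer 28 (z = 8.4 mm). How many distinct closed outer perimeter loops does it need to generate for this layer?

At z = 8.4 mm: the cone does not reach this height (z outside [0, 8]); the r=11.5 sphere at (2.5, 16) contributes a regular 24-gon of circumradius √(11.5²−3.6²) = 10.922; Merging all regions: only the r=11.5 sphere at (2.5, 16) is present, so the union is just that shape — 1 connected region; (whole slice rotated 85° about Z — lengths, areas and connectivity unchanged). The result has 1 disconnected region.

1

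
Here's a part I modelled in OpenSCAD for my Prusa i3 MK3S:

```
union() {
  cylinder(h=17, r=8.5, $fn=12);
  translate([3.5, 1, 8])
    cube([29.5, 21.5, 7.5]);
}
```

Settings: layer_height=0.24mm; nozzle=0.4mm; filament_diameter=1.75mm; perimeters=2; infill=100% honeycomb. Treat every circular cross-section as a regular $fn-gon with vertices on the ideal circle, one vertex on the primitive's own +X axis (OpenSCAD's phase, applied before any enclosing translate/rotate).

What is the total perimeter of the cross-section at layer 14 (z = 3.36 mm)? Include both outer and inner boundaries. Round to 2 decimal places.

At z = 3.36 mm: the r=8.5 cylinder gives a regular 12-gon of circumradius 8.5 (constant along its height) (perimeter = 2·12·8.500·sin(180°/12) = 52.80 mm); the cube at (3.5, 1) is absent (z outside [8, 15.5]); Taking the union: only the r=8.5 cylinder is present, so the union is just that shape — boundary = 52.80 mm. Overall, the cross-section is a single solid region. Total boundary length (outer) = 52.80 mm.

52.80 mm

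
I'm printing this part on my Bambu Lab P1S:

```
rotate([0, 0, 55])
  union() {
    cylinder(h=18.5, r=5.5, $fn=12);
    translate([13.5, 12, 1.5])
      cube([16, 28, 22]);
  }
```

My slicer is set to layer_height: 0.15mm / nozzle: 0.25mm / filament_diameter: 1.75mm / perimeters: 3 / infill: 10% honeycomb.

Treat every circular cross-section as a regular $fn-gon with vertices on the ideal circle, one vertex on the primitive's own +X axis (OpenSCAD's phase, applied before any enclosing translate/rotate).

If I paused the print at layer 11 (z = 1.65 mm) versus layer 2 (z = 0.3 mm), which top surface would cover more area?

layer 11 (z = 1.65 mm)

Layer 11 (z = 1.65): the cylinder: section is a regular 12-gon, circumradius r=5.5 (area = (12/2)·5.500²·sin(360°/12) = 90.75 mm²); the cube at (13.5, 12) (footprint 16×28) is included at this height (area 448.00 mm²); Combining (union): the 2 present regions are separate (no shared area or edge), so areas and boundary lengths simply add and each stays a separate island — area = 538.75 mm²; (rotated 55° about Z; rotation is an isometry so areas/perimeters/island counts are preserved). So its area = 538.75 mm². Layer 2 (z = 0.3): the r=5.5 cylinder gives a regular 12-gon of circumradius 5.5 (constant along its height) (area = (12/2)·5.500²·sin(360°/12) = 90.75 mm²); the cube at (13.5, 12) does not reach this height (z outside [1.5, 23.5]); Taking the union: only the r=5.5 cylinder is present, so the union is just that shape — area = 90.75 mm²; (whole slice rotated 55° about Z — lengths, areas and connectivity unchanged). So its area = 90.75 mm². Layer 11 is larger (538.75 vs 90.75 mm²).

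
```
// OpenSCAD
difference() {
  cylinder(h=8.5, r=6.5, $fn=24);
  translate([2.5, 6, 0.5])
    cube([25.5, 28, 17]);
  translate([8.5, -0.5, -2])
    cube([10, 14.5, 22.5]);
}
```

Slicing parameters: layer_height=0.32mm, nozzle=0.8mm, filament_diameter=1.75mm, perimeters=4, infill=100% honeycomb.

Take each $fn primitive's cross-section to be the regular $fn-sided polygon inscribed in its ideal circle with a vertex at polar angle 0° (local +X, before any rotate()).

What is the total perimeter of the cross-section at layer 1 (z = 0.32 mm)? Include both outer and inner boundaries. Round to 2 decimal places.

At z = 0.32 mm: the r=6.5 cylinder gives a regular 24-gon of circumradius 6.5 (constant along its height) (perimeter = 2·24·6.500·sin(180°/24) = 40.72 mm); the cube at (2.5, 6) is absent (z outside [0.5, 17.5]); the 10×14.5 cube at (8.5, -0.5) contributes its full rectangle (perimeter 49.00 mm); Taking the first minus the rest: starting from the r=6.5 cylinder, the 10×14.5 cube at (8.5, -0.5) misses the remaining region (no effect) — boundary = 40.72 mm. Overall, the cross-section is a single solid region. Total boundary length (outer) = 40.72 mm.

40.72 mm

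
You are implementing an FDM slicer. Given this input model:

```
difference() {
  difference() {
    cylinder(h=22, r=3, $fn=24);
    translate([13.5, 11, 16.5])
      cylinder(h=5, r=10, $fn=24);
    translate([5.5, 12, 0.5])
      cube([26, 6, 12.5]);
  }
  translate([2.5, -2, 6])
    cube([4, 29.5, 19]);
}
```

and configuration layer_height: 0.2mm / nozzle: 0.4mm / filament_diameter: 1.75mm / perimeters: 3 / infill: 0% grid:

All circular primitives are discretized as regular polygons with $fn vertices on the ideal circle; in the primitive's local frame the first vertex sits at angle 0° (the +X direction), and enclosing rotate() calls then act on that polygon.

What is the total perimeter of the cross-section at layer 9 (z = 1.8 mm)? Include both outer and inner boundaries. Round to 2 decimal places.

At z = 1.8 mm: the r=3 cylinder gives a regular 24-gon of circumradius 3 (constant along its height) (perimeter = 2·24·3.000·sin(180°/24) = 18.80 mm); the cylinder at (13.5, 11) does not reach this height (z outside [16.5, 21.5]); the 26×6 cube at (5.5, 12) contributes its full rectangle (perimeter 64.00 mm); After the difference (first − rest): starting from the r=3 cylinder, the 26×6 cube at (5.5, 12) misses the remaining region (no effect) — boundary = 18.80 mm; the cube at (2.5, -2) does not reach this height (z outside [6, 25]); Taking the first minus the rest: none of the subtracted shapes is present at this height, so the result so far is unchanged — boundary = 18.80 mm. Overall, the cross-section is a single solid region. Total boundary length (outer) = 18.80 mm.

18.80 mm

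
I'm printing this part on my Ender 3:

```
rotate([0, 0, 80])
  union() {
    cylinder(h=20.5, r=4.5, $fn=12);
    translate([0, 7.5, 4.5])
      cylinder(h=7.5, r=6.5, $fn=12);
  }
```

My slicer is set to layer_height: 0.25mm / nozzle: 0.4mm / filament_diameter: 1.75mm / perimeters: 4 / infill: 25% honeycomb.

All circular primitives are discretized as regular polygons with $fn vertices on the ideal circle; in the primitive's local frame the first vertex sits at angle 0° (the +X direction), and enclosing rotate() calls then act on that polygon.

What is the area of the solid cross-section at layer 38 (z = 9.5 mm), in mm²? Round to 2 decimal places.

At z = 9.5 mm: the cylinder: section is a regular 12-gon, circumradius r=4.5 (area = (12/2)·4.500²·sin(360°/12) = 60.75 mm²); the r=6.5 cylinder at (0, 7.5) gives a regular 12-gon of circumradius 6.5 (constant along its height) (area = (12/2)·6.500²·sin(360°/12) = 126.75 mm²); Merging all regions: the regions partially overlap — summed areas 187.50 mm² minus the doubly-counted overlap 16.88 mm² gives 170.62 mm² — area = 170.62 mm²; (whole slice rotated 80° about Z — lengths, areas and connectivity unchanged). Overall, the cross-section is a single solid region. Net area = 170.62 mm².

170.62 mm²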